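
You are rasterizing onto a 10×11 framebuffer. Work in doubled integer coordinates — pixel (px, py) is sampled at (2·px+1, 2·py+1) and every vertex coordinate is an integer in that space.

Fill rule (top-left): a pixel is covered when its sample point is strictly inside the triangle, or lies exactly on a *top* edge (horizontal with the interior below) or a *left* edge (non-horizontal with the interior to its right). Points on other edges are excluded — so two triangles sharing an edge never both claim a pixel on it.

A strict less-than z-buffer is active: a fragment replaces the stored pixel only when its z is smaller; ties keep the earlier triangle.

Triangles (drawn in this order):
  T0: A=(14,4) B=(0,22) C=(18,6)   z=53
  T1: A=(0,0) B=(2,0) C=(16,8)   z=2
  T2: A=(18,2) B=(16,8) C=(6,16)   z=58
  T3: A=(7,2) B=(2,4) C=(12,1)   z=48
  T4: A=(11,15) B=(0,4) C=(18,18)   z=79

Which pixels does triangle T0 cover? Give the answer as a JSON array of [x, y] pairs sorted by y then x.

T0:
  2·area = 100  (B↔C swapped to make it positive)
  edge (14, 4)→(18, 6): d=(4,2) right/bottom  bias=-1
  edge (18, 6)→(0, 22): d=(-18,16) right/bottom  bias=-1
  edge (0, 22)→(14, 4): d=(14,-18) top-left  bias=+0
    (7,2)@(15, 5): e=[2,66,32] → X
    (8,2)@(17, 5): e=[-2,34,68] → .
    (6,3)@(13, 7): e=[14,62,24] → X
    (8,3)@(17, 7): e=[6,-2,96] → .
    (5,4)@(11, 9): e=[26,58,16] → X
    (7,4)@(15, 9): e=[18,-6,88] → .
    (4,5)@(9, 11): e=[38,54,8] → X
    (6,5)@(13, 11): e=[30,-10,80] → .
    (3,6)@(7, 13): e=[50,50,0] → X  [on edge]
    (5,6)@(11, 13): e=[42,-14,72] → .
    (3,7)@(7, 15): e=[58,14,28] → X
    (4,7)@(9, 15): e=[54,-18,64] → .
  covered (13 px):
    . . . . . . . . . .
    . . . . . . . . . .
    . . . . . . . X . .
    . . . . . . X X . .
    . . . . . X X . . .
    . . . . X X . . . .
    . . . X X . . . . .
    . . . X . . . . . .
    . . X . . . . . . .
    . X . . . . . . . .
    X . . . . . . . . .
T1:
  2·area = 16
  edge (0, 0)→(2, 0): d=(2,0) top-left  bias=+0
  edge (2, 0)→(16, 8): d=(14,8) right/bottom  bias=-1
  edge (16, 8)→(0, 0): d=(-16,-8) top-left  bias=+0
    (1,0)@(3, 1): e=[2,6,8] → X
    (2,0)@(5, 1): e=[2,-10,24] → .
    (1,1)@(3, 3): e=[6,34,-24] → .
    (3,1)@(7, 3): e=[6,2,8] → X
    (4,1)@(9, 3): e=[6,-14,24] → .
    (3,2)@(7, 5): e=[10,30,-24] → .
  covered (2 px):
    . X . . . . . . . .
    . . . X . . . . . .
    . . . . . . . . . .
    . . . . . . . . . .
    . . . . . . . . . .
    . . . . . . . . . .
    . . . . . . . . . .
    . . . . . . . . . .
    . . . . . . . . . .
    . . . . . . . . . .
    . . . . . . . . . .
T2:
  2·area = 44
  edge (18, 2)→(16, 8): d=(-2,6) right/bottom  bias=-1
  edge (16, 8)→(6, 16): d=(-10,8) right/bottom  bias=-1
  edge (6, 16)→(18, 2): d=(12,-14) top-left  bias=+0
    (8,2)@(17, 5): e=[0,22,22] → .  [on edge]
    (7,3)@(15, 7): e=[8,18,18] → X
    (8,3)@(17, 7): e=[-4,2,46] → .
    (6,4)@(13, 9): e=[16,14,14] → X
    (7,4)@(15, 9): e=[4,-2,42] → .
    (5,5)@(11, 11): e=[24,10,10] → X
    (6,5)@(13, 11): e=[12,-6,38] → .
    (7,5)@(15, 11): e=[0,-22,66] → .  [on edge]
    (4,6)@(9, 13): e=[32,6,6] → X
    (5,6)@(11, 13): e=[20,-10,34] → .
    (3,7)@(7, 15): e=[40,2,2] → X
    (4,7)@(9, 15): e=[28,-14,30] → .
    (6,8)@(13, 17): e=[0,-66,110] → .  [on edge]
  covered (5 px):
    . . . . . . . . . .
    . . . . . . . . . .
    . . . . . . . . . .
    . . . . . . . X . .
    . . . . . . X . . .
    . . . . . X . . . .
    . . . . X . . . . .
    . . . X . . . . . .
    . . . . . . . . . .
    . . . . . . . . . .
    . . . . . . . . . .
T3:
  2·area = 5  (B↔C swapped to make it positive)
  edge (7, 2)→(12, 1): d=(5,-1) top-left  bias=+0
  edge (12, 1)→(2, 4): d=(-10,3) right/bottom  bias=-1
  edge (2, 4)→(7, 2): d=(5,-2) top-left  bias=+0
    (2,1)@(5, 3): e=[3,1,1] → X
    (3,1)@(7, 3): e=[5,-5,5] → .
    (2,2)@(5, 5): e=[13,-19,11] → .
  covered (1 px):
    . . . . . . . . . .
    . . X . . . . . . .
    . . . . . . . . . .
    . . . . . . . . . .
    . . . . . . . . . .
    . . . . . . . . . .
    . . . . . . . . . .
    . . . . . . . . . .
    . . . . . . . . . .
    . . . . . . . . . .
    . . . . . . . . . .
T4:
  2·area = 44
  edge (11, 15)→(0, 4): d=(-11,-11) top-left  bias=+0
  edge (0, 4)→(18, 18): d=(18,14) right/bottom  bias=-1
  edge (18, 18)→(11, 15): d=(-7,-3) top-left  bias=+0
    (0,2)@(1, 5): e=[0,4,40] → X  [on edge]
    (1,2)@(3, 5): e=[22,-24,46] → .
    (0,3)@(1, 7): e=[-22,40,26] → .
    (1,3)@(3, 7): e=[0,12,32] → X  [on edge]
    (2,3)@(5, 7): e=[22,-16,38] → .
    (1,4)@(3, 9): e=[-22,48,18] → .
    (2,4)@(5, 9): e=[0,20,24] → X  [on edge]
    (3,4)@(7, 9): e=[22,-8,30] → .
    (2,5)@(5, 11): e=[-22,56,10] → .
    (3,5)@(7, 11): e=[0,28,16] → X  [on edge]
    (4,5)@(9, 11): e=[22,0,22] → .  [on edge]
    (3,6)@(7, 13): e=[-22,64,2] → .
    (4,6)@(9, 13): e=[0,36,8] → X  [on edge]
    (5,7)@(11, 15): e=[0,44,0] → X  [on edge]
    (6,8)@(13, 17): e=[0,52,-8] → .  [on edge]
    (7,9)@(15, 19): e=[0,60,-16] → .  [on edge]
    (8,10)@(17, 21): e=[0,68,-24] → .  [on edge]
  covered (8 px):
    . . . . . . . . . .
    . . . . . . . . . .
    X . . . . . . . . .
    . X . . . . . . . .
    . . X . . . . . . .
    . . . X . . . . . .
    . . . . X X . . . .
    . . . . . X X . . .
    . . . . . . . . . .
    . . . . . . . . . .
    . . . . . . . . . .

Result: [[7,2],[6,3],[7,3],[5,4],[6,4],[4,5],[5,5],[3,6],[4,6],[3,7],[2,8],[1,9],[0,10]]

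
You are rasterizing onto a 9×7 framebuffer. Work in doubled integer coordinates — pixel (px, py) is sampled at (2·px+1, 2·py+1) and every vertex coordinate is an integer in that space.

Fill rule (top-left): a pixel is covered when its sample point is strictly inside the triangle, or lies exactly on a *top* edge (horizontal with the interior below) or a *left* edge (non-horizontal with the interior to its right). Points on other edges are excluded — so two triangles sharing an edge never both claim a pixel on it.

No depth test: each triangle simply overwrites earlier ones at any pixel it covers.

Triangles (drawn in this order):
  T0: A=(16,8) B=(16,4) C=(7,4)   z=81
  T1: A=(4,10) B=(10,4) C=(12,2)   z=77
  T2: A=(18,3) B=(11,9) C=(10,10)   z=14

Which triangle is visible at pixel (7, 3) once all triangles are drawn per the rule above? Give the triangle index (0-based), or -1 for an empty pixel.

T0:
  2·area = 36  (B↔C swapped to make it positive)
  edge (16, 8)→(7, 4): d=(-9,-4) top-left  bias=+0
  edge (7, 4)→(16, 4): d=(9,0) top-left  bias=+0
  edge (16, 4)→(16, 8): d=(0,4) right/bottom  bias=-1
    (5,2)@(11, 5): e=[7,9,20] → #
    (6,2)@(13, 5): e=[15,9,12] → #
    (7,2)@(15, 5): e=[23,9,4] → #
    (8,2)@(17, 5): e=[31,9,-4] → ·
    (5,3)@(11, 7): e=[-11,27,20] → ·
    (6,3)@(13, 7): e=[-3,27,12] → ·
    (7,3)@(15, 7): e=[5,27,4] → #
    (8,3)@(17, 7): e=[13,27,-4] → ·
    (7,4)@(15, 9): e=[-13,45,4] → ·
  covered (4 px):
    · · · · · · · · ·
    · · · · · · · · ·
    · · · · · # # # ·
    · · · · · · · # ·
    · · · · · · · · ·
    · · · · · · · · ·
    · · · · · · · · ·
T1:
  degenerate (2·area = 0) — covers nothing
T2:
  2·area = 1  (B↔C swapped to make it positive)
  edge (18, 3)→(10, 10): d=(-8,7) right/bottom  bias=-1
  edge (10, 10)→(11, 9): d=(1,-1) top-left  bias=+0
  edge (11, 9)→(18, 3): d=(7,-6) top-left  bias=+0
    (8,1)@(17, 3): e=[7,0,-6] → ·  [on edge]
    (7,2)@(15, 5): e=[5,0,-4] → ·  [on edge]
    (6,3)@(13, 7): e=[3,0,-2] → ·  [on edge]
    (5,4)@(11, 9): e=[1,0,0] → #  [on edge]
    (6,4)@(13, 9): e=[-13,2,12] → ·
    (4,5)@(9, 11): e=[-1,0,2] → ·  [on edge]
    (5,5)@(11, 11): e=[-15,2,14] → ·
    (3,6)@(7, 13): e=[-3,0,4] → ·  [on edge]
  covered (1 px):
    · · · · · · · · ·
    · · · · · · · · ·
    · · · · · · · · ·
    · · · · · · · · ·
    · · · · · # · · ·
    · · · · · · · · ·
    · · · · · · · · ·

Z-buffer (winner per pixel, '.' = empty):
  . . . . . . . . .
  . . . . . . . . .
  . . . . . 0 0 0 .
  . . . . . . . 0 .
  . . . . . 2 . . .
  . . . . . . . . .
  . . . . . . . . .

Final: 0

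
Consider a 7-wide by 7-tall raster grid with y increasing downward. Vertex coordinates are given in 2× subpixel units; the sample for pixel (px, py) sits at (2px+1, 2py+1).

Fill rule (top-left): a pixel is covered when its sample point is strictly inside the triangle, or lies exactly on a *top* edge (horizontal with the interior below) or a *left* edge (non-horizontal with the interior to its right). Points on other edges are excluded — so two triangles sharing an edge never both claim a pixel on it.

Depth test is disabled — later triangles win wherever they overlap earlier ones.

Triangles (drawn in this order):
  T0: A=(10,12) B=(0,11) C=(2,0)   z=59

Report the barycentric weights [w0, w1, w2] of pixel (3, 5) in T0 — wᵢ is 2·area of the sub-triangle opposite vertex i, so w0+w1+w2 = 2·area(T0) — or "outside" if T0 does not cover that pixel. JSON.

T0:
  2·area = 112
  edge (10, 12)→(0, 11): d=(-10,-1) top-left  bias=+0
  edge (0, 11)→(2, 0): d=(2,-11) top-left  bias=+0
  edge (2, 0)→(10, 12): d=(8,12) right/bottom  bias=-1
    (1,1)@(3, 3): e=[83,17,12] → X
    (2,1)@(5, 3): e=[85,39,-12] → .
    (1,2)@(3, 5): e=[63,21,28] → X
    (2,2)@(5, 5): e=[65,43,4] → X
    (3,2)@(7, 5): e=[67,65,-20] → .
    (0,3)@(1, 7): e=[41,3,68] → X
    (3,3)@(7, 7): e=[47,69,-4] → .
    (0,4)@(1, 9): e=[21,7,84] → X
    (3,4)@(7, 9): e=[27,73,12] → X
    (4,4)@(9, 9): e=[29,95,-12] → .
    (0,5)@(1, 11): e=[1,11,100] → X
    (4,5)@(9, 11): e=[9,99,4] → X
  covered (15 px):
    . . . . . . .
    . X . . . . .
    . X X . . . .
    X X X . . . .
    X X X X . . .
    X X X X X . .
    . . . . . . .

Answer: [77,28,7]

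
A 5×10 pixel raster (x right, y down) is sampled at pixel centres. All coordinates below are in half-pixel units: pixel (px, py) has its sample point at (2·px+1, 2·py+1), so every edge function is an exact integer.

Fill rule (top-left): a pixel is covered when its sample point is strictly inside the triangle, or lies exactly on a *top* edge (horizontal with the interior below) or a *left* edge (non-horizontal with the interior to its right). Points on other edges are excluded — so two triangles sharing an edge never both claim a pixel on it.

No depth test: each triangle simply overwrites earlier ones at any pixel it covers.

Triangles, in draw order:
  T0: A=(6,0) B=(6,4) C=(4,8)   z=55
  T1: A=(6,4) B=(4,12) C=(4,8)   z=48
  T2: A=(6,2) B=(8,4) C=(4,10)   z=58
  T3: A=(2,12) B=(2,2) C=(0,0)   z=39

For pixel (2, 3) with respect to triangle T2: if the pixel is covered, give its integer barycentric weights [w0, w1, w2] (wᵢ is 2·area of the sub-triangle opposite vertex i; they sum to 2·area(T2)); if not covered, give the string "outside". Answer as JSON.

T0:
  2·area = 8
  edge (6, 0)→(6, 4): d=(0,4) right/bottom  bias=-1
  edge (6, 4)→(4, 8): d=(-2,4) right/bottom  bias=-1
  edge (4, 8)→(6, 0): d=(2,-8) top-left  bias=+0
    (2,2)@(5, 5): e=[4,2,2] → █
    (3,2)@(7, 5): e=[-4,-6,18] → ·
    (2,3)@(5, 7): e=[4,-2,6] → ·
  covered (1 px):
    · · · · ·
    · · · · ·
    · · █ · ·
    · · · · ·
    · · · · ·
    · · · · ·
    · · · · ·
    · · · · ·
    · · · · ·
    · · · · ·
T1:
  2·area = 8
  edge (6, 4)→(4, 12): d=(-2,8) right/bottom  bias=-1
  edge (4, 12)→(4, 8): d=(0,-4) top-left  bias=+0
  edge (4, 8)→(6, 4): d=(2,-4) top-left  bias=+0
    (2,3)@(5, 7): e=[2,4,2] → █
    (3,3)@(7, 7): e=[-14,12,10] → ·
    (2,4)@(5, 9): e=[-2,4,6] → ·
  covered (1 px):
    · · · · ·
    · · · · ·
    · · · · ·
    · · █ · ·
    · · · · ·
    · · · · ·
    · · · · ·
    · · · · ·
    · · · · ·
    · · · · ·
T2:
  2·area = 20
  edge (6, 2)→(8, 4): d=(2,2) right/bottom  bias=-1
  edge (8, 4)→(4, 10): d=(-4,6) right/bottom  bias=-1
  edge (4, 10)→(6, 2): d=(2,-8) top-left  bias=+0
    (2,0)@(5, 1): e=[0,30,-10] → ·  [on edge]
    (3,1)@(7, 3): e=[0,10,10] → ·  [on edge]
    (3,2)@(7, 5): e=[4,2,14] → █
    (4,2)@(9, 5): e=[0,-10,30] → ·  [on edge]
    (2,3)@(5, 7): e=[12,6,2] → █
    (3,3)@(7, 7): e=[8,-6,18] → ·
    (2,4)@(5, 9): e=[16,-2,6] → ·
  covered (2 px):
    · · · · ·
    · · · · ·
    · · · █ ·
    · · █ · ·
    · · · · ·
    · · · · ·
    · · · · ·
    · · · · ·
    · · · · ·
    · · · · ·
T3:
  2·area = 20  (B↔C swapped to make it positive)
  edge (2, 12)→(0, 0): d=(-2,-12) top-left  bias=+0
  edge (0, 0)→(2, 2): d=(2,2) right/bottom  bias=-1
  edge (2, 2)→(2, 12): d=(0,10) right/bottom  bias=-1
    (0,0)@(1, 1): e=[10,0,10] → ·  [on edge]
    (0,1)@(1, 3): e=[6,4,10] → █
    (1,1)@(3, 3): e=[30,0,-10] → ·  [on edge]
    (0,2)@(1, 5): e=[2,8,10] → █
    (1,2)@(3, 5): e=[26,4,-10] → ·
    (2,2)@(5, 5): e=[50,0,-30] → ·  [on edge]
    (0,3)@(1, 7): e=[-2,12,10] → ·
    (3,3)@(7, 7): e=[70,0,-50] → ·  [on edge]
    (4,4)@(9, 9): e=[90,0,-70] → ·  [on edge]
  covered (2 px):
    · · · · ·
    █ · · · ·
    █ · · · ·
    · · · · ·
    · · · · ·
    · · · · ·
    · · · · ·
    · · · · ·
    · · · · ·
    · · · · ·

Final: [6,2,12]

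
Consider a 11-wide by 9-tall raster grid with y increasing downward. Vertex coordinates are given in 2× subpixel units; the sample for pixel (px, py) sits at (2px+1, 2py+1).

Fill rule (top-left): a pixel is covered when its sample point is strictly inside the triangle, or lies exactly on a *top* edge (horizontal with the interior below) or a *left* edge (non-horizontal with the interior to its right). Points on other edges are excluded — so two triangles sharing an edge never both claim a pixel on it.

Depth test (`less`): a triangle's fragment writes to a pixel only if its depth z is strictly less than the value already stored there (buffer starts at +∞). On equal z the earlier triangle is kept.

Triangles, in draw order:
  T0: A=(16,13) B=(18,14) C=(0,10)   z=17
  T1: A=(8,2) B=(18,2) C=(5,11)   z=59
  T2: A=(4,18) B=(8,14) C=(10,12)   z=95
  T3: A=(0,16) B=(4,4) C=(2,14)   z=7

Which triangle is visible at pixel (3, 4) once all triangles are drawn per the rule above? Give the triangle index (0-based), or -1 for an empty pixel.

T0:
  2·area = 10
  edge (16, 13)→(18, 14): d=(2,1) right/bottom  bias=-1
  edge (18, 14)→(0, 10): d=(-18,-4) top-left  bias=+0
  edge (0, 10)→(16, 13): d=(16,3) right/bottom  bias=-1
    (2,5)@(5, 11): e=[7,2,1] → █
    (3,5)@(7, 11): e=[5,10,-5] → ·
    (2,6)@(5, 13): e=[11,-34,33] → ·
    (7,6)@(15, 13): e=[1,6,3] → █
    (8,6)@(17, 13): e=[-1,14,-3] → ·
    (7,7)@(15, 15): e=[5,-30,35] → ·
  covered (2 px):
    · · · · · · · · · · ·
    · · · · · · · · · · ·
    · · · · · · · · · · ·
    · · · · · · · · · · ·
    · · · · · · · · · · ·
    · · █ · · · · · · · ·
    · · · · · · · █ · · ·
    · · · · · · · · · · ·
    · · · · · · · · · · ·
T1:
  2·area = 90
  edge (8, 2)→(18, 2): d=(10,0) top-left  bias=+0
  edge (18, 2)→(5, 11): d=(-13,9) right/bottom  bias=-1
  edge (5, 11)→(8, 2): d=(3,-9) top-left  bias=+0
    (4,1)@(9, 3): e=[10,68,12] → █
    (5,1)@(11, 3): e=[10,50,30] → █
    (6,1)@(13, 3): e=[10,32,48] → █
    (7,1)@(15, 3): e=[10,14,66] → █
    (8,1)@(17, 3): e=[10,-4,84] → ·
    (3,2)@(7, 5): e=[30,60,0] → █  [on edge]
    (7,2)@(15, 5): e=[30,-12,72] → ·
    (3,3)@(7, 7): e=[50,34,6] → █
    (5,3)@(11, 7): e=[50,-2,42] → ·
    (6,3)@(13, 7): e=[50,-20,60] → ·
    (3,4)@(7, 9): e=[70,8,12] → █
    (4,4)@(9, 9): e=[70,-10,30] → ·
    (2,5)@(5, 11): e=[90,0,0] → ·  [on edge]
    (1,8)@(3, 17): e=[150,-60,0] → ·  [on edge]
  covered (11 px):
    · · · · · · · · · · ·
    · · · · █ █ █ █ · · ·
    · · · █ █ █ █ · · · ·
    · · · █ █ · · · · · ·
    · · · █ · · · · · · ·
    · · · · · · · · · · ·
    · · · · · · · · · · ·
    · · · · · · · · · · ·
    · · · · · · · · · · ·
T2:
  degenerate (2·area = 0) — covers nothing
T3:
  2·area = 16
  edge (0, 16)→(4, 4): d=(4,-12) top-left  bias=+0
  edge (4, 4)→(2, 14): d=(-2,10) right/bottom  bias=-1
  edge (2, 14)→(0, 16): d=(-2,2) right/bottom  bias=-1
    (2,0)@(5, 1): e=[0,-4,20] → ·  [on edge]
    (7,0)@(15, 1): e=[120,-104,0] → ·  [on edge]
    (6,1)@(13, 3): e=[104,-88,0] → ·  [on edge]
    (5,2)@(11, 5): e=[88,-72,0] → ·  [on edge]
    (1,3)@(3, 7): e=[0,4,12] → █  [on edge]
    (2,3)@(5, 7): e=[24,-16,8] → ·
    (4,3)@(9, 7): e=[72,-56,0] → ·  [on edge]
    (1,4)@(3, 9): e=[8,0,8] → ·  [on edge]
    (3,4)@(7, 9): e=[56,-40,0] → ·  [on edge]
    (2,5)@(5, 11): e=[40,-24,0] → ·  [on edge]
    (0,6)@(1, 13): e=[0,12,4] → █  [on edge]
    (1,6)@(3, 13): e=[24,-8,0] → ·  [on edge]
    (0,7)@(1, 15): e=[8,8,0] → ·  [on edge]
  covered (2 px):
    · · · · · · · · · · ·
    · · · · · · · · · · ·
    · · · · · · · · · · ·
    · █ · · · · · · · · ·
    · · · · · · · · · · ·
    · · · · · · · · · · ·
    █ · · · · · · · · · ·
    · · · · · · · · · · ·
    · · · · · · · · · · ·

Z-buffer (winner per pixel, '.' = empty):
  . . . . . . . . . . .
  . . . . 1 1 1 1 . . .
  . . . 1 1 1 1 . . . .
  . 3 . 1 1 . . . . . .
  . . . 1 . . . . . . .
  . . 0 . . . . . . . .
  3 . . . . . . 0 . . .
  . . . . . . . . . . .
  . . . . . . . . . . .

Final: 1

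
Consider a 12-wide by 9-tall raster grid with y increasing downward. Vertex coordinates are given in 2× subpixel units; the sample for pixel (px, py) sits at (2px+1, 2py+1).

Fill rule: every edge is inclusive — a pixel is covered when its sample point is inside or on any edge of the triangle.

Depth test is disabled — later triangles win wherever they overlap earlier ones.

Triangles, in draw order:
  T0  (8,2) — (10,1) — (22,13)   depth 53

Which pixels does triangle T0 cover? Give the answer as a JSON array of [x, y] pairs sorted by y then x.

T0:
  2·area = 36
  edge (8, 2)→(10, 1): d=(2,-1) inclusive
  edge (10, 1)→(22, 13): d=(12,12) inclusive
  edge (22, 13)→(8, 2): d=(-14,-11) inclusive
    (5,1)@(11, 3): e=[5,12,19] → █
    (6,1)@(13, 3): e=[7,-12,41] → ·
    (5,2)@(11, 5): e=[9,36,-9] → ·
    (6,2)@(13, 5): e=[11,12,13] → █
    (7,2)@(15, 5): e=[13,-12,35] → ·
    (6,3)@(13, 7): e=[15,36,-15] → ·
    (7,3)@(15, 7): e=[17,12,7] → █
    (8,3)@(17, 7): e=[19,-12,29] → ·
    (7,4)@(15, 9): e=[21,36,-21] → ·
    (8,4)@(17, 9): e=[23,12,1] → █
    (9,4)@(19, 9): e=[25,-12,23] → ·
    (8,5)@(17, 11): e=[27,36,-27] → ·
  covered (4 px):
    · · · · · · · · · · · ·
    · · · · · █ · · · · · ·
    · · · · · · █ · · · · ·
    · · · · · · · █ · · · ·
    · · · · · · · · █ · · ·
    · · · · · · · · · · · ·
    · · · · · · · · · · · ·
    · · · · · · · · · · · ·
    · · · · · · · · · · · ·

Result: [[5,1],[6,2],[7,3],[8,4]]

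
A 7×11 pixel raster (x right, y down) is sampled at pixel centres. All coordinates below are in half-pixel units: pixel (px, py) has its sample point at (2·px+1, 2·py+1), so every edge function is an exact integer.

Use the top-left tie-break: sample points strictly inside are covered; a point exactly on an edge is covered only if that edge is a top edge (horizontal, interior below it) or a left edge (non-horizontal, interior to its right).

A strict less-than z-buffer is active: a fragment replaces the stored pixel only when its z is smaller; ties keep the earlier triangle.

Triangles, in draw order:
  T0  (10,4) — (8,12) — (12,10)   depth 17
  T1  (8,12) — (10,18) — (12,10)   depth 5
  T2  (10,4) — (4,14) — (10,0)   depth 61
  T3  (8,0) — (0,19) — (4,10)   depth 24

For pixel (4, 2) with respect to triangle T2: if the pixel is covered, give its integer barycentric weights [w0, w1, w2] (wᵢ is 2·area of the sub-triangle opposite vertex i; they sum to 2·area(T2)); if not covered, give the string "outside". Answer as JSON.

T0:
  2·area = 28  (B↔C swapped to make it positive)
  edge (10, 4)→(12, 10): d=(2,6) right/bottom  bias=-1
  edge (12, 10)→(8, 12): d=(-4,2) right/bottom  bias=-1
  edge (8, 12)→(10, 4): d=(2,-8) top-left  bias=+0
    (4,0)@(9, 1): e=[0,42,-14] → ·  [on edge]
    (5,3)@(11, 7): e=[0,14,14] → ·  [on edge]
    (4,4)@(9, 9): e=[16,10,2] → #
    (5,4)@(11, 9): e=[4,6,18] → #
    (6,4)@(13, 9): e=[-8,2,34] → ·
    (4,5)@(9, 11): e=[20,2,6] → #
    (5,5)@(11, 11): e=[8,-2,22] → ·
    (4,6)@(9, 13): e=[24,-6,10] → ·
    (6,6)@(13, 13): e=[0,-14,42] → ·  [on edge]
  covered (3 px):
    · · · · · · ·
    · · · · · · ·
    · · · · · · ·
    · · · · · · ·
    · · · · # # ·
    · · · · # · ·
    · · · · · · ·
    · · · · · · ·
    · · · · · · ·
    · · · · · · ·
    · · · · · · ·
T1:
  2·area = 28  (B↔C swapped to make it positive)
  edge (8, 12)→(12, 10): d=(4,-2) top-left  bias=+0
  edge (12, 10)→(10, 18): d=(-2,8) right/bottom  bias=-1
  edge (10, 18)→(8, 12): d=(-2,-6) top-left  bias=+0
    (2,1)@(5, 3): e=[-42,70,0] → ·  [on edge]
    (3,4)@(7, 9): e=[-14,42,0] → ·  [on edge]
    (5,5)@(11, 11): e=[2,6,20] → #
    (6,5)@(13, 11): e=[6,-10,32] → ·
    (4,6)@(9, 13): e=[6,18,4] → #
    (6,6)@(13, 13): e=[14,-14,28] → ·
    (4,7)@(9, 15): e=[14,14,0] → #  [on edge]
    (5,7)@(11, 15): e=[18,-2,12] → ·
    (4,8)@(9, 17): e=[22,10,-4] → ·
    (5,10)@(11, 21): e=[42,-14,0] → ·  [on edge]
  covered (4 px):
    · · · · · · ·
    · · · · · · ·
    · · · · · · ·
    · · · · · · ·
    · · · · · · ·
    · · · · · # ·
    · · · · # # ·
    · · · · # · ·
    · · · · · · ·
    · · · · · · ·
    · · · · · · ·
T2:
  2·area = 24
  edge (10, 4)→(4, 14): d=(-6,10) right/bottom  bias=-1
  edge (4, 14)→(10, 0): d=(6,-14) top-left  bias=+0
  edge (10, 0)→(10, 4): d=(0,4) right/bottom  bias=-1
    (4,1)@(9, 3): e=[16,4,4] → #
    (5,1)@(11, 3): e=[-4,32,-4] → ·
    (4,2)@(9, 5): e=[4,16,4] → #
    (5,2)@(11, 5): e=[-16,44,-4] → ·
    (3,3)@(7, 7): e=[12,0,12] → #  [on edge]
    (4,3)@(9, 7): e=[-8,28,4] → ·
    (3,4)@(7, 9): e=[0,12,12] → ·  [on edge]
    (0,9)@(1, 19): e=[0,-12,36] → ·  [on edge]
    (0,10)@(1, 21): e=[-12,0,36] → ·  [on edge]
  covered (3 px):
    · · · · · · ·
    · · · · # · ·
    · · · · # · ·
    · · · # · · ·
    · · · · · · ·
    · · · · · · ·
    · · · · · · ·
    · · · · · · ·
    · · · · · · ·
    · · · · · · ·
    · · · · · · ·
T3:
  2·area = 4  (B↔C swapped to make it positive)
  edge (8, 0)→(4, 10): d=(-4,10) right/bottom  bias=-1
  edge (4, 10)→(0, 19): d=(-4,9) right/bottom  bias=-1
  edge (0, 19)→(8, 0): d=(8,-19) top-left  bias=+0
  covered (0 px):
    · · · · · · ·
    · · · · · · ·
    · · · · · · ·
    · · · · · · ·
    · · · · · · ·
    · · · · · · ·
    · · · · · · ·
    · · · · · · ·
    · · · · · · ·
    · · · · · · ·
    · · · · · · ·

Answer: [16,4,4]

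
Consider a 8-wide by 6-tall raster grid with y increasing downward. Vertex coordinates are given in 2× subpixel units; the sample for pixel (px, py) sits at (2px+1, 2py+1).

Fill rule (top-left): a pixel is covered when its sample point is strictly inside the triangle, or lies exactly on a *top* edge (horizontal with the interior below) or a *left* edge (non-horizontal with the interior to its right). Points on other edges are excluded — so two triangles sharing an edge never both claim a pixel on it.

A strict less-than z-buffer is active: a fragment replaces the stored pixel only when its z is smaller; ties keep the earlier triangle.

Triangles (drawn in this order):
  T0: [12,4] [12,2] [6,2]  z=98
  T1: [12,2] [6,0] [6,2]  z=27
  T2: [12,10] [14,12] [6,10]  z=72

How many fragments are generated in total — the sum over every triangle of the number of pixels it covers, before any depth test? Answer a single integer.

T0:
  2·area = 12  (B↔C swapped to make it positive)
  edge (12, 4)→(6, 2): d=(-6,-2) top-left  bias=+0
  edge (6, 2)→(12, 2): d=(6,0) top-left  bias=+0
  edge (12, 2)→(12, 4): d=(0,2) right/bottom  bias=-1
    (1,0)@(3, 1): e=[0,-6,18] → ·  [on edge]
    (4,1)@(9, 3): e=[0,6,6] → #  [on edge]
    (5,1)@(11, 3): e=[4,6,2] → #
    (6,1)@(13, 3): e=[8,6,-2] → ·
    (4,2)@(9, 5): e=[-12,18,6] → ·
    (5,2)@(11, 5): e=[-8,18,2] → ·
    (7,2)@(15, 5): e=[0,18,-6] → ·  [on edge]
  covered (2 px):
    · · · · · · · ·
    · · · · # # · ·
    · · · · · · · ·
    · · · · · · · ·
    · · · · · · · ·
    · · · · · · · ·
T1:
  2·area = 12  (B↔C swapped to make it positive)
  edge (12, 2)→(6, 2): d=(-6,0) right/bottom  bias=-1
  edge (6, 2)→(6, 0): d=(0,-2) top-left  bias=+0
  edge (6, 0)→(12, 2): d=(6,2) right/bottom  bias=-1
    (3,0)@(7, 1): e=[6,2,4] → #
    (4,0)@(9, 1): e=[6,6,0] → ·  [on edge]
    (3,1)@(7, 3): e=[-6,2,16] → ·
    (7,1)@(15, 3): e=[-6,18,0] → ·  [on edge]
  covered (1 px):
    · · · # · · · ·
    · · · · · · · ·
    · · · · · · · ·
    · · · · · · · ·
    · · · · · · · ·
    · · · · · · · ·
T2:
  2·area = 12
  edge (12, 10)→(14, 12): d=(2,2) right/bottom  bias=-1
  edge (14, 12)→(6, 10): d=(-8,-2) top-left  bias=+0
  edge (6, 10)→(12, 10): d=(6,0) top-left  bias=+0
    (1,0)@(3, 1): e=[0,66,-54] → ·  [on edge]
    (2,1)@(5, 3): e=[0,54,-42] → ·  [on edge]
    (3,2)@(7, 5): e=[0,42,-30] → ·  [on edge]
    (4,3)@(9, 7): e=[0,30,-18] → ·  [on edge]
    (5,4)@(11, 9): e=[0,18,-6] → ·  [on edge]
    (5,5)@(11, 11): e=[4,2,6] → #
    (6,5)@(13, 11): e=[0,6,6] → ·  [on edge]
  covered (1 px):
    · · · · · · · ·
    · · · · · · · ·
    · · · · · · · ·
    · · · · · · · ·
    · · · · · · · ·
    · · · · · # · ·

Answer: 4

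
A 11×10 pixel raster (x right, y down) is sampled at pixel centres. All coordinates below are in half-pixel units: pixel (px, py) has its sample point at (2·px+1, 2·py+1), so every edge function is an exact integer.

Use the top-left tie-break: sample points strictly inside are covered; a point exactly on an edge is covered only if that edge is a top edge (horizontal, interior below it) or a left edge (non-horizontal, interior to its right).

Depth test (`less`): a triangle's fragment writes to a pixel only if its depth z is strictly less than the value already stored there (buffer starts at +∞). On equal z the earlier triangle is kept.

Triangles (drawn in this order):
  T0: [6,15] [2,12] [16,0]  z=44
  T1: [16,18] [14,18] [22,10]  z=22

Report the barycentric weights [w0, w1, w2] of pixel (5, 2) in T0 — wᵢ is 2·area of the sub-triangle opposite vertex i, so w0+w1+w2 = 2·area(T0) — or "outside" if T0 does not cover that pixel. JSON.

T0:
  2·area = 90
  edge (6, 15)→(2, 12): d=(-4,-3) top-left  bias=+0
  edge (2, 12)→(16, 0): d=(14,-12) top-left  bias=+0
  edge (16, 0)→(6, 15): d=(-10,15) right/bottom  bias=-1
    (7,0)@(15, 1): e=[83,2,5] → █
    (8,0)@(17, 1): e=[89,26,-25] → ·
    (6,1)@(13, 3): e=[69,6,15] → █
    (7,1)@(15, 3): e=[75,30,-15] → ·
    (5,2)@(11, 5): e=[55,10,25] → █
    (6,2)@(13, 5): e=[61,34,-5] → ·
    (4,3)@(9, 7): e=[41,14,35] → █
    (6,3)@(13, 7): e=[53,62,-25] → ·
    (3,4)@(7, 9): e=[27,18,45] → █
    (5,4)@(11, 9): e=[39,66,-15] → ·
    (2,5)@(5, 11): e=[13,22,55] → █
    (4,5)@(9, 11): e=[25,70,-5] → ·
  covered (11 px):
    · · · · · · · █ · · ·
    · · · · · · █ · · · ·
    · · · · · █ · · · · ·
    · · · · █ █ · · · · ·
    · · · █ █ · · · · · ·
    · · █ █ · · · · · · ·
    · · █ █ · · · · · · ·
    · · · · · · · · · · ·
    · · · · · · · · · · ·
    · · · · · · · · · · ·
T1:
  2·area = 16
  edge (16, 18)→(14, 18): d=(-2,0) right/bottom  bias=-1
  edge (14, 18)→(22, 10): d=(8,-8) top-left  bias=+0
  edge (22, 10)→(16, 18): d=(-6,8) right/bottom  bias=-1
    (10,5)@(21, 11): e=[14,0,2] → █  [on edge]
    (9,6)@(19, 13): e=[10,0,6] → █  [on edge]
    (10,6)@(21, 13): e=[10,16,-10] → ·
    (8,7)@(17, 15): e=[6,0,10] → █  [on edge]
    (9,7)@(19, 15): e=[6,16,-6] → ·
    (7,8)@(15, 17): e=[2,0,14] → █  [on edge]
    (8,8)@(17, 17): e=[2,16,-2] → ·
    (6,9)@(13, 19): e=[-2,0,18] → ·  [on edge]
    (7,9)@(15, 19): e=[-2,16,2] → ·
  covered (4 px):
    · · · · · · · · · · ·
    · · · · · · · · · · ·
    · · · · · · · · · · ·
    · · · · · · · · · · ·
    · · · · · · · · · · ·
    · · · · · · · · · · █
    · · · · · · · · · █ ·
    · · · · · · · · █ · ·
    · · · · · · · █ · · ·
    · · · · · · · · · · ·

Answer: [10,25,55]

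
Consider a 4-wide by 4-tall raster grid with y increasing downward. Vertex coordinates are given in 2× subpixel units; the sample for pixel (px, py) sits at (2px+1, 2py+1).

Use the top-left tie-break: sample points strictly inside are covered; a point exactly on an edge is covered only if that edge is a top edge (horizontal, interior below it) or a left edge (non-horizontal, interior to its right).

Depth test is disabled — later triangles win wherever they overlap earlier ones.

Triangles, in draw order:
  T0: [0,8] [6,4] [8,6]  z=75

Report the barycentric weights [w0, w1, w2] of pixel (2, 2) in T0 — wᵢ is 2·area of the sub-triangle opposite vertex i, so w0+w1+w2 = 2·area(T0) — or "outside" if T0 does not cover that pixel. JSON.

T0:
  2·area = 20
  edge (0, 8)→(6, 4): d=(6,-4) top-left  bias=+0
  edge (6, 4)→(8, 6): d=(2,2) right/bottom  bias=-1
  edge (8, 6)→(0, 8): d=(-8,2) right/bottom  bias=-1
    (1,0)@(3, 1): e=[-30,0,50] → .  [on edge]
    (2,1)@(5, 3): e=[-10,0,30] → .  [on edge]
    (2,2)@(5, 5): e=[2,4,14] → X
    (3,2)@(7, 5): e=[10,0,10] → .  [on edge]
    (1,3)@(3, 7): e=[6,12,2] → X
    (2,3)@(5, 7): e=[14,8,-2] → .
  covered (2 px):
    . . . .
    . . . .
    . . X .
    . X . .

Answer: [4,14,2]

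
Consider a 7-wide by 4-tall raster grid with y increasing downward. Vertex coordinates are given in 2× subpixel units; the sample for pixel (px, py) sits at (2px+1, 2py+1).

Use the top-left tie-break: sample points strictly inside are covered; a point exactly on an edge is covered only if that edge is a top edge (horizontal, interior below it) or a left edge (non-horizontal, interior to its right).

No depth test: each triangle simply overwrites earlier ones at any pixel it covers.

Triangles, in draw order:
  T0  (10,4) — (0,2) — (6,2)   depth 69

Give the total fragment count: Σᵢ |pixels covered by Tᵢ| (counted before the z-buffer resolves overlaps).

T0:
  2·area = 12
  edge (10, 4)→(0, 2): d=(-10,-2) top-left  bias=+0
  edge (0, 2)→(6, 2): d=(6,0) top-left  bias=+0
  edge (6, 2)→(10, 4): d=(4,2) right/bottom  bias=-1
    (2,1)@(5, 3): e=[0,6,6] → X  [on edge]
    (3,1)@(7, 3): e=[4,6,2] → X
    (4,1)@(9, 3): e=[8,6,-2] → .
    (2,2)@(5, 5): e=[-20,18,14] → .
    (3,2)@(7, 5): e=[-16,18,10] → .
  covered (2 px):
    . . . . . . .
    . . X X . . .
    . . . . . . .
    . . . . . . .

Answer: 2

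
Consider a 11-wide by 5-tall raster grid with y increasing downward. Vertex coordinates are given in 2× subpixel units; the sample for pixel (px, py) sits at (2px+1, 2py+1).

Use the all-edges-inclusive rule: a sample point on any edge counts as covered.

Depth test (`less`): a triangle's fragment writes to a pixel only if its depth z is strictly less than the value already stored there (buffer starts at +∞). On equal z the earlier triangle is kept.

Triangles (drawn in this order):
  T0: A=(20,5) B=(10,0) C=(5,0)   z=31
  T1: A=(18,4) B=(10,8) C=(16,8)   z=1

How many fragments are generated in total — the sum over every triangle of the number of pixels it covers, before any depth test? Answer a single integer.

T0:
  2·area = 25  (B↔C swapped to make it positive)
  edge (20, 5)→(5, 0): d=(-15,-5) inclusive
  edge (5, 0)→(10, 0): d=(5,0) inclusive
  edge (10, 0)→(20, 5): d=(10,5) inclusive
    (4,0)@(9, 1): e=[5,5,15] → #
    (5,0)@(11, 1): e=[15,5,5] → #
    (6,0)@(13, 1): e=[25,5,-5] → ·
    (4,1)@(9, 3): e=[-25,15,35] → ·
    (5,1)@(11, 3): e=[-15,15,25] → ·
    (7,1)@(15, 3): e=[5,15,5] → #
    (8,1)@(17, 3): e=[15,15,-5] → ·
    (7,2)@(15, 5): e=[-25,25,25] → ·
  covered (3 px):
    · · · · # # · · · · ·
    · · · · · · · # · · ·
    · · · · · · · · · · ·
    · · · · · · · · · · ·
    · · · · · · · · · · ·
T1:
  2·area = 24  (B↔C swapped to make it positive)
  edge (18, 4)→(16, 8): d=(-2,4) inclusive
  edge (16, 8)→(10, 8): d=(-6,0) inclusive
  edge (10, 8)→(18, 4): d=(8,-4) inclusive
    (8,2)@(17, 5): e=[2,18,4] → #
    (9,2)@(19, 5): e=[-6,18,12] → ·
    (6,3)@(13, 7): e=[14,6,4] → #
    (7,3)@(15, 7): e=[6,6,12] → #
    (8,3)@(17, 7): e=[-2,6,20] → ·
    (6,4)@(13, 9): e=[10,-6,20] → ·
    (7,4)@(15, 9): e=[2,-6,28] → ·
  covered (3 px):
    · · · · · · · · · · ·
    · · · · · · · · · · ·
    · · · · · · · · # · ·
    · · · · · · # # · · ·
    · · · · · · · · · · ·

Final: 6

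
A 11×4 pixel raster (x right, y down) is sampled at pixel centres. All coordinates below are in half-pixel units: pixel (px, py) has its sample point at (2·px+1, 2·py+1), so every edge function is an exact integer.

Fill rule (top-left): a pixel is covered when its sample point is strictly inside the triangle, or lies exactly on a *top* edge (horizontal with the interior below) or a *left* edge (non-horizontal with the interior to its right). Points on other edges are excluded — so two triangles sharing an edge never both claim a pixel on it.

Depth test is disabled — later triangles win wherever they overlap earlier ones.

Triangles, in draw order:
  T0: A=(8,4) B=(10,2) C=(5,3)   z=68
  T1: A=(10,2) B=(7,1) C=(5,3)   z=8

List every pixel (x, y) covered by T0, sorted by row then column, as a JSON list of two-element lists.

T0:
  2·area = 8  (B↔C swapped to make it positive)
  edge (8, 4)→(5, 3): d=(-3,-1) top-left  bias=+0
  edge (5, 3)→(10, 2): d=(5,-1) top-left  bias=+0
  edge (10, 2)→(8, 4): d=(-2,2) right/bottom  bias=-1
    (5,0)@(11, 1): e=[12,-4,0] → ·  [on edge]
    (7,0)@(15, 1): e=[16,0,-8] → ·  [on edge]
    (2,1)@(5, 3): e=[0,0,8] → █  [on edge]
    (3,1)@(7, 3): e=[2,2,4] → █
    (4,1)@(9, 3): e=[4,4,0] → ·  [on edge]
    (2,2)@(5, 5): e=[-6,10,4] → ·
    (3,2)@(7, 5): e=[-4,12,0] → ·  [on edge]
    (5,2)@(11, 5): e=[0,16,-8] → ·  [on edge]
    (2,3)@(5, 7): e=[-12,20,0] → ·  [on edge]
    (8,3)@(17, 7): e=[0,32,-24] → ·  [on edge]
  covered (2 px):
    · · · · · · · · · · ·
    · · █ █ · · · · · · ·
    · · · · · · · · · · ·
    · · · · · · · · · · ·
T1:
  2·area = 8  (B↔C swapped to make it positive)
  edge (10, 2)→(5, 3): d=(-5,1) right/bottom  bias=-1
  edge (5, 3)→(7, 1): d=(2,-2) top-left  bias=+0
  edge (7, 1)→(10, 2): d=(3,1) right/bottom  bias=-1
    (3,0)@(7, 1): e=[8,0,0] → ·  [on edge]
    (7,0)@(15, 1): e=[0,16,-8] → ·  [on edge]
    (2,1)@(5, 3): e=[0,0,8] → ·  [on edge]
    (6,1)@(13, 3): e=[-8,16,0] → ·  [on edge]
    (1,2)@(3, 5): e=[-8,0,16] → ·  [on edge]
    (9,2)@(19, 5): e=[-24,32,0] → ·  [on edge]
    (0,3)@(1, 7): e=[-16,0,24] → ·  [on edge]
  covered (0 px):
    · · · · · · · · · · ·
    · · · · · · · · · · ·
    · · · · · · · · · · ·
    · · · · · · · · · · ·

Answer: [[2,1],[3,1]]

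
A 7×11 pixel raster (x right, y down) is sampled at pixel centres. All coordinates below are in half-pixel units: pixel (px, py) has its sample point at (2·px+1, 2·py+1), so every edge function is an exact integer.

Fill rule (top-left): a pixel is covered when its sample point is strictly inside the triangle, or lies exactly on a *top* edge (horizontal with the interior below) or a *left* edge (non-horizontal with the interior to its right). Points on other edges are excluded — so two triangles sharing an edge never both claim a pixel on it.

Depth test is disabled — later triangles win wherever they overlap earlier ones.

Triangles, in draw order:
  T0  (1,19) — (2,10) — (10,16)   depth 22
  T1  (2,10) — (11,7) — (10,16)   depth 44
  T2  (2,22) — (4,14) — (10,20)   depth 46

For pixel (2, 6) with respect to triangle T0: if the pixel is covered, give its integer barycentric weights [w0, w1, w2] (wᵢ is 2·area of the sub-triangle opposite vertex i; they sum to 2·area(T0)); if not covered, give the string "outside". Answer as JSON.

T0:
  2·area = 78
  edge (1, 19)→(2, 10): d=(1,-9) top-left  bias=+0
  edge (2, 10)→(10, 16): d=(8,6) right/bottom  bias=-1
  edge (10, 16)→(1, 19): d=(-9,3) right/bottom  bias=-1
    (1,0)@(3, 1): e=[0,-78,156] → ·  [on edge]
    (1,5)@(3, 11): e=[10,2,66] → #
    (2,5)@(5, 11): e=[28,-10,60] → ·
    (1,6)@(3, 13): e=[12,18,48] → #
    (2,6)@(5, 13): e=[30,6,42] → #
    (3,6)@(7, 13): e=[48,-6,36] → ·
    (1,7)@(3, 15): e=[14,34,30] → #
    (3,7)@(7, 15): e=[50,10,18] → #
    (4,7)@(9, 15): e=[68,-2,12] → ·
    (6,7)@(13, 15): e=[104,-26,0] → ·  [on edge]
    (1,8)@(3, 17): e=[16,50,12] → #
    (3,8)@(7, 17): e=[52,26,0] → ·  [on edge]
    (0,9)@(1, 19): e=[0,78,0] → ·  [on edge]
  covered (8 px):
    · · · · · · ·
    · · · · · · ·
    · · · · · · ·
    · · · · · · ·
    · · · · · · ·
    · # · · · · ·
    · # # · · · ·
    · # # # · · ·
    · # # · · · ·
    · · · · · · ·
    · · · · · · ·
T1:
  2·area = 78
  edge (2, 10)→(11, 7): d=(9,-3) top-left  bias=+0
  edge (11, 7)→(10, 16): d=(-1,9) right/bottom  bias=-1
  edge (10, 16)→(2, 10): d=(-8,-6) top-left  bias=+0
    (5,3)@(11, 7): e=[0,0,78] → ·  [on edge]
    (2,4)@(5, 9): e=[0,52,26] → #  [on edge]
    (3,4)@(7, 9): e=[6,34,38] → #
    (4,4)@(9, 9): e=[12,16,50] → #
    (5,4)@(11, 9): e=[18,-2,62] → ·
    (2,5)@(5, 11): e=[18,50,10] → #
    (5,5)@(11, 11): e=[36,-4,46] → ·
    (2,6)@(5, 13): e=[36,48,-6] → ·
    (3,6)@(7, 13): e=[42,30,6] → #
    (5,6)@(11, 13): e=[54,-6,30] → ·
    (3,7)@(7, 15): e=[60,28,-10] → ·
    (4,7)@(9, 15): e=[66,10,2] → #
  covered (9 px):
    · · · · · · ·
    · · · · · · ·
    · · · · · · ·
    · · · · · · ·
    · · # # # · ·
    · · # # # · ·
    · · · # # · ·
    · · · · # · ·
    · · · · · · ·
    · · · · · · ·
    · · · · · · ·
T2:
  2·area = 60
  edge (2, 22)→(4, 14): d=(2,-8) top-left  bias=+0
  edge (4, 14)→(10, 20): d=(6,6) right/bottom  bias=-1
  edge (10, 20)→(2, 22): d=(-8,2) right/bottom  bias=-1
    (0,5)@(1, 11): e=[-30,0,90] → ·  [on edge]
    (1,6)@(3, 13): e=[-10,0,70] → ·  [on edge]
    (2,7)@(5, 15): e=[10,0,50] → ·  [on edge]
    (2,8)@(5, 17): e=[14,12,34] → #
    (3,8)@(7, 17): e=[30,0,30] → ·  [on edge]
    (1,9)@(3, 19): e=[2,36,22] → #
    (3,9)@(7, 19): e=[34,12,14] → #
    (4,9)@(9, 19): e=[50,0,10] → ·  [on edge]
    (1,10)@(3, 21): e=[6,48,6] → #
    (3,10)@(7, 21): e=[38,24,-2] → ·
    (5,10)@(11, 21): e=[70,0,-10] → ·  [on edge]
  covered (6 px):
    · · · · · · ·
    · · · · · · ·
    · · · · · · ·
    · · · · · · ·
    · · · · · · ·
    · · · · · · ·
    · · · · · · ·
    · · · · · · ·
    · · # · · · ·
    · # # # · · ·
    · # # · · · ·

Answer: [6,42,30]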